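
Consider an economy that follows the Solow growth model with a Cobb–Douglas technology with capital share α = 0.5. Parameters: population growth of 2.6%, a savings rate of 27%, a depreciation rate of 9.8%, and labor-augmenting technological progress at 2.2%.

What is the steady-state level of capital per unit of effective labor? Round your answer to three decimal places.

k* = 3.420

In steady state, investment equals break-even investment: s·k^α = (n + g + δ)·k.
Rearranging, k^(1−α) = s / (n + g + δ).
k^0.5 = 0.27 / (0.026 + 0.022 + 0.098) = 0.27 / 0.146 = 1.8493
k* = 1.8493^(1/0.5) ≈ 3.4199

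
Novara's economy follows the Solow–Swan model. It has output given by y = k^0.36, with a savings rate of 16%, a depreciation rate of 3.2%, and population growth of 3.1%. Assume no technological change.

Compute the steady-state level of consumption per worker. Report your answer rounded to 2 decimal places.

At the steady state, Δk = 0, so s·k^α = (n + δ)·k.
Rearranging, k^(1−α) = s / (n + δ).
k^0.64 = 0.16 / (0.031 + 0.032) = 0.16 / 0.063 = 2.5397
k* = 2.5397^(1/0.64) ≈ 4.2902
y* = (k*)^α = 4.2902^0.36 ≈ 1.6892
c* = (1 − s)·y* = (1 − 0.16) × 1.6892 ≈ 1.4189

c* = 1.42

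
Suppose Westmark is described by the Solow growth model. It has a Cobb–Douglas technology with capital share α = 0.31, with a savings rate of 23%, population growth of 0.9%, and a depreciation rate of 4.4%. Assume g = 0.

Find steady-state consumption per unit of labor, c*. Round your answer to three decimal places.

c* = 1.489

Steady state requires s·f(k) = (n + δ)·k, i.e. s·k^α = (n + δ)·k.
Rearranging, k^(1−α) = s / (n + δ).
k^0.69 = 0.23 / (0.009 + 0.044) = 0.23 / 0.053 = 4.3396
k* = 4.3396^(1/0.69) ≈ 8.3915
y* = (k*)^α = 8.3915^0.31 ≈ 1.9337
c* = (1 − s)·y* = (1 − 0.23) × 1.9337 ≈ 1.4889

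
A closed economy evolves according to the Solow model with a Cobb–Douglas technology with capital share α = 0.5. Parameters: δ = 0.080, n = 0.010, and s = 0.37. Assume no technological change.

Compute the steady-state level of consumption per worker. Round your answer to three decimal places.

At the steady state, Δk = 0, so s·k^α = (n + δ)·k.
Rearranging, k^(1−α) = s / (n + δ).
k^0.5 = 0.37 / (0.010 + 0.080) = 0.37 / 0.090 = 4.1111
k* = 4.1111^(1/0.5) ≈ 16.9011
y* = (k*)^α = 16.9011^0.5 ≈ 4.1111
c* = (1 − s)·y* = (1 − 0.37) × 4.1111 ≈ 2.5900

c* = 2.590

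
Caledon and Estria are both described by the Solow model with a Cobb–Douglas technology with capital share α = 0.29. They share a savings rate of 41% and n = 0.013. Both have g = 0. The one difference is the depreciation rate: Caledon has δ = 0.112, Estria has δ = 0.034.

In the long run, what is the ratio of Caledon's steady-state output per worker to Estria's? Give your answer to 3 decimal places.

Steady-state y* = [s/(n + δ)]^(α/(1−α)), so the ratio is [ (s_C/(n + δ)_C) / (s_E/(n + δ)_E) ]^0.4085.
s_C/(n + δ)_C = 0.41/0.125 = 3.2800; s_E/(n + δ)_E = 0.41/0.047 = 8.7234.
Ratio = (3.2800/8.7234)^0.4085 = 0.3760^0.4085 ≈ 0.6706

ratio ≈ 0.671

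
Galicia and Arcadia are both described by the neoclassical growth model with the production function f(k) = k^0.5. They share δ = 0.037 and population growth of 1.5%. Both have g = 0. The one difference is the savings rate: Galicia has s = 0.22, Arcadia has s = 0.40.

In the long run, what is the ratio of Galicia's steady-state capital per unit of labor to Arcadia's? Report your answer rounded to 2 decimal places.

ratio ≈ 0.30

Steady-state k* = [s/(n + δ)]^(1/(1−α)), so the ratio is [ (s_G/(n + δ)_G) / (s_A/(n + δ)_A) ]^2.
s_G/(n + δ)_G = 0.22/0.052 = 4.2308; s_A/(n + δ)_A = 0.40/0.052 = 7.6923.
Ratio = (4.2308/7.6923)^2 = 0.5500^2 ≈ 0.3025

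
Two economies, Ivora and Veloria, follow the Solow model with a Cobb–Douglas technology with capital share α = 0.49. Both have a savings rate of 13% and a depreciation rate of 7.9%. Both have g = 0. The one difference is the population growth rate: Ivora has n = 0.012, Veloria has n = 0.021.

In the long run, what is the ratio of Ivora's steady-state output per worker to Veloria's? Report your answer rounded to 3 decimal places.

ratio ≈ 1.095

Steady-state y* = [s/(n + δ)]^(α/(1−α)), so the ratio is [ (s_I/(n + δ)_I) / (s_V/(n + δ)_V) ]^0.9608.
s_I/(n + δ)_I = 0.13/0.091 = 1.4286; s_V/(n + δ)_V = 0.13/0.100 = 1.3000.
Ratio = (1.4286/1.3000)^0.9608 = 1.0989^0.9608 ≈ 1.0948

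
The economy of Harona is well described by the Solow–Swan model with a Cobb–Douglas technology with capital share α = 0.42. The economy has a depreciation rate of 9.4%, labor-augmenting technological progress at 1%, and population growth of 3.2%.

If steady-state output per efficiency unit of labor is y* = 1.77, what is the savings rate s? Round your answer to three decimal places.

s ≈ 0.299

In steady state, investment equals break-even investment: s·k^α = (n + g + δ)·k.
Since y* = [s/(n + g + δ)]^(α/(1−α)), we have s/(n + g + δ) = (y*)^((1−α)/α) = 1.77^1.381 = 2.2001.
Therefore s = 2.2001 × (n + g + δ) = 2.2001 × 0.136 = 0.2992.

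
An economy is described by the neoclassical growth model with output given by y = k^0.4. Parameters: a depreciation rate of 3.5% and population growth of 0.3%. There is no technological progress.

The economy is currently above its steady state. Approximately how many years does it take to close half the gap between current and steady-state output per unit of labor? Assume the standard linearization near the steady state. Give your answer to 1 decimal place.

half-life ≈ 30.4 years

Near the steady state the convergence rate is λ = (1 − α)(n + δ).
λ = (1 − 0.4) × 0.038 = 0.6 × 0.038 = 0.0228
Half-life = ln 2 / λ = 0.6931 / 0.0228 ≈ 30.40 years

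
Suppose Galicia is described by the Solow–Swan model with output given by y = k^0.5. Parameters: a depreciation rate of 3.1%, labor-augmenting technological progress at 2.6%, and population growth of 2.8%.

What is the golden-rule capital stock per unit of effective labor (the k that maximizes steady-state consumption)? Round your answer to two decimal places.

The golden rule sets f'(k) = n + g + δ, i.e. α·k^(α−1) = n + g + δ.
So k^(1−α) = α / (n + g + δ) = 0.5 / 0.085 = 5.8824.
k_gold = 5.8824^(1/0.5) ≈ 34.6026

k_gold ≈ 34.60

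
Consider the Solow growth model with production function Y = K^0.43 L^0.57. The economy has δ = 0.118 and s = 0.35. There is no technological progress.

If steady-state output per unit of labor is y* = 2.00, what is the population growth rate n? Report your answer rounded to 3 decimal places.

n ≈ 0.022

In steady state, investment equals break-even investment: s·k^α = (n + δ)·k.
Since y* = [s/(n + δ)]^(α/(1−α)), we have s/(n + δ) = (y*)^((1−α)/α) = 2.00^1.3256 = 2.5064.
Therefore n + δ = s / 2.5064 = 0.35 / 2.5064 = 0.1396, so n = 0.1396 − 0.118 = 0.0216.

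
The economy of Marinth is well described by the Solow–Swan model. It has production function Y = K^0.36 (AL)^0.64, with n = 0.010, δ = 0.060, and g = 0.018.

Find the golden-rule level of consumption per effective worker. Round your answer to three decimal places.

At the golden rule, f'(k) = n + g + δ, so α·k^(α−1) = n + g + δ and k_gold = (α/(n + g + δ))^(1/(1−α)).
k_gold = (0.36/0.088)^(1/0.64) = 4.0909^1.5625 ≈ 9.0358
c_gold = f(k_gold) − (n + g + δ)·k_gold = 2.2088 − 0.088×9.0358 ≈ 1.4136

c_gold ≈ 1.414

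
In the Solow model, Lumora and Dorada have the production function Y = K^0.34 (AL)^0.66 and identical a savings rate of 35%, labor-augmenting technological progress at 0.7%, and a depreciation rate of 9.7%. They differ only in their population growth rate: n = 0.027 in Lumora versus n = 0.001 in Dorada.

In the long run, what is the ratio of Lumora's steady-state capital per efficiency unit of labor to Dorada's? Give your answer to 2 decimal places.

Steady-state k* = [s/(n + g + δ)]^(1/(1−α)), so the ratio is [ (s_L/(n + g + δ)_L) / (s_D/(n + g + δ)_D) ]^1.5152.
s_L/(n + g + δ)_L = 0.35/0.131 = 2.6718; s_D/(n + g + δ)_D = 0.35/0.105 = 3.3333.
Ratio = (2.6718/3.3333)^1.5152 = 0.8015^1.5152 ≈ 0.7151

k*_L / k*_D ≈ 0.72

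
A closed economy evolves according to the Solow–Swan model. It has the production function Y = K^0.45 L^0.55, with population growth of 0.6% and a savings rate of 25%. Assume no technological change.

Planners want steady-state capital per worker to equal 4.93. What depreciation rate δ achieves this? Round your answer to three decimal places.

δ ≈ 0.098

Steady state requires s·f(k) = (n + δ)·k, i.e. s·k^α = (n + δ)·k.
So s / (n + δ) = (k*)^(1−α) = 4.93^0.55 = 2.4047.
Therefore n + δ = s / 2.4047 = 0.25 / 2.4047 = 0.1040, so δ = 0.1040 − 0.006 = 0.0980.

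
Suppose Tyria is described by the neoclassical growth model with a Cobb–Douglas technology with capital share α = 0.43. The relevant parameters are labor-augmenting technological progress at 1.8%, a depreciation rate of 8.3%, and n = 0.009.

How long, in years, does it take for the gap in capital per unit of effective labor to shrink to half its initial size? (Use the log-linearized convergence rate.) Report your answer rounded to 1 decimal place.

Near the steady state the convergence rate is λ = (1 − α)(n + g + δ).
λ = (1 − 0.43) × 0.110 = 0.57 × 0.110 = 0.0627
Half-life = ln 2 / λ = 0.6931 / 0.0627 ≈ 11.05 years

t_½ ≈ 11.1 years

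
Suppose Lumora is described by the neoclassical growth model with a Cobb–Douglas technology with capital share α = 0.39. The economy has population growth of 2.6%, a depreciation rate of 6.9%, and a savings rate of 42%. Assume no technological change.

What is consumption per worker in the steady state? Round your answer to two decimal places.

c* ≈ 1.50

Steady state requires s·f(k) = (n + δ)·k, i.e. s·k^α = (n + δ)·k.
Dividing both sides by k: k^(1−α) = s / (n + δ).
k^0.61 = 0.42 / (0.026 + 0.069) = 0.42 / 0.095 = 4.4211
k* = 4.4211^(1/0.61) ≈ 11.4353
y* = (k*)^α = 11.4353^0.39 ≈ 2.5865
c* = (1 − s)·y* = (1 − 0.42) × 2.5865 ≈ 1.5002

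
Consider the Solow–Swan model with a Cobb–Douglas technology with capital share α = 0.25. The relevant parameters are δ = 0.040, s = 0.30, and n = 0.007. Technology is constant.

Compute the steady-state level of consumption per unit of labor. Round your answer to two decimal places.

c* = 1.30

Steady state requires s·f(k) = (n + δ)·k, i.e. s·k^α = (n + δ)·k.
Rearranging, k^(1−α) = s / (n + δ).
k^0.75 = 0.30 / (0.007 + 0.040) = 0.30 / 0.047 = 6.3830
k* = 6.3830^(1/0.75) ≈ 11.8404
y* = (k*)^α = 11.8404^0.25 ≈ 1.8550
c* = (1 − s)·y* = (1 − 0.30) × 1.8550 ≈ 1.2985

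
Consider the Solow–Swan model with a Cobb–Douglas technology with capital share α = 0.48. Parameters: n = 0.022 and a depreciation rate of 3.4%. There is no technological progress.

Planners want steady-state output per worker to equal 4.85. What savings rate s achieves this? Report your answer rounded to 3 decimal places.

In steady state, investment equals break-even investment: s·k^α = (n + δ)·k.
Since y* = [s/(n + δ)]^(α/(1−α)), we have s/(n + δ) = (y*)^((1−α)/α) = 4.85^1.0833 = 5.5318.
Therefore s = 5.5318 × (n + δ) = 5.5318 × 0.056 = 0.3098.

s ≈ 0.310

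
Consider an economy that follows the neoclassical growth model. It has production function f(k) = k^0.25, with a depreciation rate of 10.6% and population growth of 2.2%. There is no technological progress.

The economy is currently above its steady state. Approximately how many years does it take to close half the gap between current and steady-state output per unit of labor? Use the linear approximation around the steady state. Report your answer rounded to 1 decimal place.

t_½ ≈ 7.2 years

Near the steady state the convergence rate is λ = (1 − α)(n + δ).
λ = (1 − 0.25) × 0.128 = 0.75 × 0.128 = 0.0960
Half-life = ln 2 / λ = 0.6931 / 0.0960 ≈ 7.22 years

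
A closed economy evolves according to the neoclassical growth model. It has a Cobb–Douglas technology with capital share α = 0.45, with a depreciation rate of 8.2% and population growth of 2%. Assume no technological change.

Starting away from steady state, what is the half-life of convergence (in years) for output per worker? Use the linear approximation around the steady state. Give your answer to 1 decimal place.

Near the steady state the convergence rate is λ = (1 − α)(n + δ).
λ = (1 − 0.45) × 0.102 = 0.55 × 0.102 = 0.0561
Half-life = ln 2 / λ = 0.6931 / 0.0561 ≈ 12.35 years

half-life ≈ 12.4 years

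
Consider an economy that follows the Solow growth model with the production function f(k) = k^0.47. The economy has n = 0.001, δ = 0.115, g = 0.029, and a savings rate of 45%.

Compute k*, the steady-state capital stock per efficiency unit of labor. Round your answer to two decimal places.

k* = 8.47

In steady state, investment equals break-even investment: s·k^α = (n + g + δ)·k.
Dividing both sides by k: k^(1−α) = s / (n + g + δ).
k^0.53 = 0.45 / (0.001 + 0.029 + 0.115) = 0.45 / 0.145 = 3.1034
k* = 3.1034^(1/0.53) ≈ 8.4722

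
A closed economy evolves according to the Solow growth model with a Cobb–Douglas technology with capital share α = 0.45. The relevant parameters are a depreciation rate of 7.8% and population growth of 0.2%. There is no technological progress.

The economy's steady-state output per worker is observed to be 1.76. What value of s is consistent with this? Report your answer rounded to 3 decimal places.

Steady state requires s·f(k) = (n + δ)·k, i.e. s·k^α = (n + δ)·k.
Since y* = [s/(n + δ)]^(α/(1−α)), we have s/(n + δ) = (y*)^((1−α)/α) = 1.76^1.2222 = 1.9956.
Therefore s = 1.9956 × (n + δ) = 1.9956 × 0.080 = 0.1596.

s ≈ 0.160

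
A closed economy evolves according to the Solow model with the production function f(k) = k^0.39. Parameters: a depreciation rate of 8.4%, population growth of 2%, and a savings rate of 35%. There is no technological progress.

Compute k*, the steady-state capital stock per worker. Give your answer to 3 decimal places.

In steady state, investment equals break-even investment: s·k^α = (n + δ)·k.
Rearranging, k^(1−α) = s / (n + δ).
k^0.61 = 0.35 / (0.020 + 0.084) = 0.35 / 0.104 = 3.3654
k* = 3.3654^(1/0.61) ≈ 7.3113

k* ≈ 7.311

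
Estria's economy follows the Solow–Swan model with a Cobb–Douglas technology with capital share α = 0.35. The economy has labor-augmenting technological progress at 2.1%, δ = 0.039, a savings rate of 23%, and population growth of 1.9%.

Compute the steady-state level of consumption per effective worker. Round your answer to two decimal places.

c* ≈ 1.37

At the steady state, Δk = 0, so s·k^α = (n + g + δ)·k.
Dividing both sides by k: k^(1−α) = s / (n + g + δ).
k^0.65 = 0.23 / (0.019 + 0.021 + 0.039) = 0.23 / 0.079 = 2.9114
k* = 2.9114^(1/0.65) ≈ 5.1761
y* = (k*)^α = 5.1761^0.35 ≈ 1.7779
c* = (1 − s)·y* = (1 − 0.23) × 1.7779 ≈ 1.3690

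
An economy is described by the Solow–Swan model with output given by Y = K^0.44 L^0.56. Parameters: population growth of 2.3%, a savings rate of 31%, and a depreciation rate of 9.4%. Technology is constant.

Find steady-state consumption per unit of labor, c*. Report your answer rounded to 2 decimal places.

Steady state requires s·f(k) = (n + δ)·k, i.e. s·k^α = (n + δ)·k.
Rearranging, k^(1−α) = s / (n + δ).
k^0.56 = 0.31 / (0.023 + 0.094) = 0.31 / 0.117 = 2.6496
k* = 2.6496^(1/0.56) ≈ 5.6974
y* = (k*)^α = 5.6974^0.44 ≈ 2.1503
c* = (1 − s)·y* = (1 − 0.31) × 2.1503 ≈ 1.4837

c* ≈ 1.48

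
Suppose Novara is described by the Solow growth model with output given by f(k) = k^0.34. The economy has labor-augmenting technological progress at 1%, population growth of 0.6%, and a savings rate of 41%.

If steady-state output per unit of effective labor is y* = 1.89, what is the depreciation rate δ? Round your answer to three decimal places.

In steady state, investment equals break-even investment: s·k^α = (n + g + δ)·k.
Since y* = [s/(n + g + δ)]^(α/(1−α)), we have s/(n + g + δ) = (y*)^((1−α)/α) = 1.89^1.9412 = 3.4409.
Therefore n + g + δ = s / 3.4409 = 0.41 / 3.4409 = 0.1192, so δ = 0.1192 − 0.016 = 0.1032.

δ ≈ 0.103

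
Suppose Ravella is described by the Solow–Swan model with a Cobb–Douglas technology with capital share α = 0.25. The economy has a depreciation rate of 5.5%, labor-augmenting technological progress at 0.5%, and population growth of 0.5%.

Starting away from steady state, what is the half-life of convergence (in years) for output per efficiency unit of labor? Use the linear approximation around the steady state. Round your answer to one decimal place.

t_½ ≈ 14.2 years

Near the steady state the convergence rate is λ = (1 − α)(n + g + δ).
λ = (1 − 0.25) × 0.065 = 0.75 × 0.065 = 0.04875
Half-life = ln 2 / λ = 0.6931 / 0.04875 ≈ 14.22 years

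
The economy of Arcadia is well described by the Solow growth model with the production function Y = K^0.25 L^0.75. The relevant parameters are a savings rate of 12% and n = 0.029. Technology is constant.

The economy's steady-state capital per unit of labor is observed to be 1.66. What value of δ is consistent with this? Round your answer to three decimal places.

At the steady state, Δk = 0, so s·k^α = (n + δ)·k.
So s / (n + δ) = (k*)^(1−α) = 1.66^0.75 = 1.4625.
Therefore n + δ = s / 1.4625 = 0.12 / 1.4625 = 0.0821, so δ = 0.0821 − 0.029 = 0.0531.

δ ≈ 0.053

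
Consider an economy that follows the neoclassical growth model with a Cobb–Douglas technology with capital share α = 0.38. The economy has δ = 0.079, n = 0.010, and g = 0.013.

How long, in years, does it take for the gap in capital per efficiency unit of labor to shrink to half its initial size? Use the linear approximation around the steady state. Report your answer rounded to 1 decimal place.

about 11.0 years

Near the steady state the convergence rate is λ = (1 − α)(n + g + δ).
λ = (1 − 0.38) × 0.102 = 0.62 × 0.102 = 0.06324
Half-life = ln 2 / λ = 0.6931 / 0.06324 ≈ 10.96 years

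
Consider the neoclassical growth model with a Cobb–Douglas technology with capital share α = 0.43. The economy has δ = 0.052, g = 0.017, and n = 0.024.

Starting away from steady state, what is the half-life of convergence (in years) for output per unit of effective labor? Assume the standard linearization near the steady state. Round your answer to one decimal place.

half-life ≈ 13.1 years

Near the steady state the convergence rate is λ = (1 − α)(n + g + δ).
λ = (1 − 0.43) × 0.093 = 0.57 × 0.093 = 0.05301
Half-life = ln 2 / λ = 0.6931 / 0.05301 ≈ 13.07 years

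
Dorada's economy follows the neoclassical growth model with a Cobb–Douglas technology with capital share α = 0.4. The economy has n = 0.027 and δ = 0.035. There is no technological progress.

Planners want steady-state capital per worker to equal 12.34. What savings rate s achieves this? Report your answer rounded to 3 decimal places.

At the steady state, Δk = 0, so s·k^α = (n + δ)·k.
So s / (n + δ) = (k*)^(1−α) = 12.34^0.6 = 4.5164.
Therefore s = 4.5164 × (n + δ) = 4.5164 × 0.062 = 0.2800.

s ≈ 0.280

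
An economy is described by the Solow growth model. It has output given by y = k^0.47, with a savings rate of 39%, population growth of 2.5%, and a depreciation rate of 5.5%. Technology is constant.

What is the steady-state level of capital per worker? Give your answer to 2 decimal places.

At the steady state, Δk = 0, so s·k^α = (n + δ)·k.
Dividing both sides by k: k^(1−α) = s / (n + δ).
k^0.53 = 0.39 / (0.025 + 0.055) = 0.39 / 0.080 = 4.8750
k* = 4.8750^(1/0.53) ≈ 19.8639

k* ≈ 19.86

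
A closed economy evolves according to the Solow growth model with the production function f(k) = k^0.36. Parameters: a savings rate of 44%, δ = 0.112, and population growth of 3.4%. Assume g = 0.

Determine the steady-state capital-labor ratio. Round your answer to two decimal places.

At the steady state, Δk = 0, so s·k^α = (n + δ)·k.
Rearranging, k^(1−α) = s / (n + δ).
k^0.64 = 0.44 / (0.034 + 0.112) = 0.44 / 0.146 = 3.0137
k* = 3.0137^(1/0.64) ≈ 5.6052

k* = 5.61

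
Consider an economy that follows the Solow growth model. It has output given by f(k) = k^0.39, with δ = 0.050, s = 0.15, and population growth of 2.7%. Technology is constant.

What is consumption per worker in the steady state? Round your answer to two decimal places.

In steady state, investment equals break-even investment: s·k^α = (n + δ)·k.
Dividing both sides by k: k^(1−α) = s / (n + δ).
k^0.61 = 0.15 / (0.027 + 0.050) = 0.15 / 0.077 = 1.9481
k* = 1.9481^(1/0.61) ≈ 2.9838
y* = (k*)^α = 2.9838^0.39 ≈ 1.5317
c* = (1 − s)·y* = (1 − 0.15) × 1.5317 ≈ 1.3019

c* = 1.30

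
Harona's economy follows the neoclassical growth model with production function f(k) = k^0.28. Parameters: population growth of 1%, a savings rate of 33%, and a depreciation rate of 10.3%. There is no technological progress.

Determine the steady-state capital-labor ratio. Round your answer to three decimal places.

Steady state requires s·f(k) = (n + δ)·k, i.e. s·k^α = (n + δ)·k.
Rearranging, k^(1−α) = s / (n + δ).
k^0.72 = 0.33 / (0.010 + 0.103) = 0.33 / 0.113 = 2.9204
k* = 2.9204^(1/0.72) ≈ 4.4304

k* ≈ 4.430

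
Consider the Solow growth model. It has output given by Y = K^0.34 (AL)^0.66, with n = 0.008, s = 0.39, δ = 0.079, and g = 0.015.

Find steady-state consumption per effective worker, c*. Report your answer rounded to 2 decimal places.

At the steady state, Δk = 0, so s·k^α = (n + g + δ)·k.
Rearranging, k^(1−α) = s / (n + g + δ).
k^0.66 = 0.39 / (0.008 + 0.015 + 0.079) = 0.39 / 0.102 = 3.8235
k* = 3.8235^(1/0.66) ≈ 7.6299
y* = (k*)^α = 7.6299^0.34 ≈ 1.9955
c* = (1 − s)·y* = (1 − 0.39) × 1.9955 ≈ 1.2173

c* ≈ 1.22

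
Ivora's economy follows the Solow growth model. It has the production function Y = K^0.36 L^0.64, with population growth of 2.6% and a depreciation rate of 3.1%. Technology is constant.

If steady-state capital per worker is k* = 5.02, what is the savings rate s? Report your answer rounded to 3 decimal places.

s ≈ 0.160

At the steady state, Δk = 0, so s·k^α = (n + δ)·k.
So s / (n + δ) = (k*)^(1−α) = 5.02^0.64 = 2.8083.
Therefore s = 2.8083 × (n + δ) = 2.8083 × 0.057 = 0.1601.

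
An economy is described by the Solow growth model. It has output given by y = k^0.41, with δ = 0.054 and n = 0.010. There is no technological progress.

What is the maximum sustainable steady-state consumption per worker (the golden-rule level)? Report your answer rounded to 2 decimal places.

c_gold ≈ 2.14

At the golden rule, f'(k) = n + δ, so α·k^(α−1) = n + δ and k_gold = (α/(n + δ))^(1/(1−α)).
k_gold = (0.41/0.064)^(1/0.59) = 6.4063^1.6949 ≈ 23.2873
c_gold = f(k_gold) − (n + δ)·k_gold = 3.6351 − 0.064×23.2873 ≈ 2.1447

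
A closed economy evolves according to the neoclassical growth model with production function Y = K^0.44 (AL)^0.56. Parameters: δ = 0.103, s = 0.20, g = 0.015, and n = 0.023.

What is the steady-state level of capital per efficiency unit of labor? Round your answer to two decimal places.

At the steady state, Δk = 0, so s·k^α = (n + g + δ)·k.
Rearranging, k^(1−α) = s / (n + g + δ).
k^0.56 = 0.20 / (0.023 + 0.015 + 0.103) = 0.20 / 0.141 = 1.4184
k* = 1.4184^(1/0.56) ≈ 1.8667

k* = 1.87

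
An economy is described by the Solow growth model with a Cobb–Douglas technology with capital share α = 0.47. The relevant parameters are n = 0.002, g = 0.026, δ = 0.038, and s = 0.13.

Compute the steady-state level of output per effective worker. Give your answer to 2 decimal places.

At the steady state, Δk = 0, so s·k^α = (n + g + δ)·k.
Rearranging, k^(1−α) = s / (n + g + δ).
k^0.53 = 0.13 / (0.002 + 0.026 + 0.038) = 0.13 / 0.066 = 1.9697
k* = 1.9697^(1/0.53) ≈ 3.5931
y* = (k*)^α = 3.5931^0.47 ≈ 1.8242

y* = 1.82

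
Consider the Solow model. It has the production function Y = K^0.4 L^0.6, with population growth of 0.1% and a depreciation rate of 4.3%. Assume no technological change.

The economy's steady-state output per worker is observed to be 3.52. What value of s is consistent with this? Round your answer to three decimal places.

Steady state requires s·f(k) = (n + δ)·k, i.e. s·k^α = (n + δ)·k.
Since y* = [s/(n + δ)]^(α/(1−α)), we have s/(n + δ) = (y*)^((1−α)/α) = 3.52^1.5 = 6.6041.
Therefore s = 6.6041 × (n + δ) = 6.6041 × 0.044 = 0.2906.

s ≈ 0.291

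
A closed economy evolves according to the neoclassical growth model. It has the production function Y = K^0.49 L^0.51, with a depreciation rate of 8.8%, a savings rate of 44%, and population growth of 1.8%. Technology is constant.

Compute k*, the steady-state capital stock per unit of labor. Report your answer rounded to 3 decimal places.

k* = 16.295

Steady state requires s·f(k) = (n + δ)·k, i.e. s·k^α = (n + δ)·k.
Dividing both sides by k: k^(1−α) = s / (n + δ).
k^0.51 = 0.44 / (0.018 + 0.088) = 0.44 / 0.106 = 4.1509
k* = 4.1509^(1/0.51) ≈ 16.2946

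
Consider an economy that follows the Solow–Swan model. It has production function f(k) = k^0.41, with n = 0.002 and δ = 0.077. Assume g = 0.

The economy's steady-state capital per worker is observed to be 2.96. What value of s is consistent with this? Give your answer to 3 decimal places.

s ≈ 0.150

Steady state requires s·f(k) = (n + δ)·k, i.e. s·k^α = (n + δ)·k.
So s / (n + δ) = (k*)^(1−α) = 2.96^0.59 = 1.8970.
Therefore s = 1.8970 × (n + δ) = 1.8970 × 0.079 = 0.1499.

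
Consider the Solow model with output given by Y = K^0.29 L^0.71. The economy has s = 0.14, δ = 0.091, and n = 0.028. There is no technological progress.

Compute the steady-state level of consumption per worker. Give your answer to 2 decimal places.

At the steady state, Δk = 0, so s·k^α = (n + δ)·k.
Rearranging, k^(1−α) = s / (n + δ).
k^0.71 = 0.14 / (0.028 + 0.091) = 0.14 / 0.119 = 1.1765
k* = 1.1765^(1/0.71) ≈ 1.2573
y* = (k*)^α = 1.2573^0.29 ≈ 1.0687
c* = (1 − s)·y* = (1 − 0.14) × 1.0687 ≈ 0.9191

c* = 0.92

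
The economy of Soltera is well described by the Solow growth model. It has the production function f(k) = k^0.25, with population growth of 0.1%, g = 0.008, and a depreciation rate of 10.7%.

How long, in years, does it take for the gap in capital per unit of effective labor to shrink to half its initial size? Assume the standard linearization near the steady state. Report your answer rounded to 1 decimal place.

t_½ ≈ 8.0 years

Near the steady state the convergence rate is λ = (1 − α)(n + g + δ).
λ = (1 − 0.25) × 0.116 = 0.75 × 0.116 = 0.0870
Half-life = ln 2 / λ = 0.6931 / 0.0870 ≈ 7.97 years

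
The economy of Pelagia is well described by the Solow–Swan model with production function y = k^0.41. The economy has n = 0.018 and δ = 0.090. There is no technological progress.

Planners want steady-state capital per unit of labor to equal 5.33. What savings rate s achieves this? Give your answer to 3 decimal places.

In steady state, investment equals break-even investment: s·k^α = (n + δ)·k.
So s / (n + δ) = (k*)^(1−α) = 5.33^0.59 = 2.6839.
Therefore s = 2.6839 × (n + δ) = 2.6839 × 0.108 = 0.2899.

s ≈ 0.290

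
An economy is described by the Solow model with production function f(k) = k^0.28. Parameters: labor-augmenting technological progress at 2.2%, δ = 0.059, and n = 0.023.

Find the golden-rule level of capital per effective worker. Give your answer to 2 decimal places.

k_gold ≈ 3.96

The golden rule sets f'(k) = n + g + δ, i.e. α·k^(α−1) = n + g + δ.
So k^(1−α) = α / (n + g + δ) = 0.28 / 0.104 = 2.6923.
k_gold = 2.6923^(1/0.72) ≈ 3.9573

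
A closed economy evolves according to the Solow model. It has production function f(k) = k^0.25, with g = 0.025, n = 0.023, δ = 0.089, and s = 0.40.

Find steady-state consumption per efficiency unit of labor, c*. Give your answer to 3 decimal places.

c* ≈ 0.858

At the steady state, Δk = 0, so s·k^α = (n + g + δ)·k.
Dividing both sides by k: k^(1−α) = s / (n + g + δ).
k^0.75 = 0.40 / (0.023 + 0.025 + 0.089) = 0.40 / 0.137 = 2.9197
k* = 2.9197^(1/0.75) ≈ 4.1730
y* = (k*)^α = 4.1730^0.25 ≈ 1.4293
c* = (1 − s)·y* = (1 − 0.40) × 1.4293 ≈ 0.8576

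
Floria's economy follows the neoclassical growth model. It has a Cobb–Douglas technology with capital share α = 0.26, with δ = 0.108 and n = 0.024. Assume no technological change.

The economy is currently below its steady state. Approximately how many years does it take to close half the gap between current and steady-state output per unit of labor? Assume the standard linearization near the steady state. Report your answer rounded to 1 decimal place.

Near the steady state the convergence rate is λ = (1 − α)(n + δ).
λ = (1 − 0.26) × 0.132 = 0.74 × 0.132 = 0.09768
Half-life = ln 2 / λ = 0.6931 / 0.09768 ≈ 7.10 years

about 7.1 years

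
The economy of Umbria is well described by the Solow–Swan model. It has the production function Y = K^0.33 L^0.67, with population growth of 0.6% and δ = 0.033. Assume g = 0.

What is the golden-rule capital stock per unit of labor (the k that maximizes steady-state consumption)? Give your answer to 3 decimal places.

k_gold ≈ 24.224

The golden rule sets f'(k) = n + δ, i.e. α·k^(α−1) = n + δ.
So k^(1−α) = α / (n + δ) = 0.33 / 0.039 = 8.4615.
k_gold = 8.4615^(1/0.67) ≈ 24.2242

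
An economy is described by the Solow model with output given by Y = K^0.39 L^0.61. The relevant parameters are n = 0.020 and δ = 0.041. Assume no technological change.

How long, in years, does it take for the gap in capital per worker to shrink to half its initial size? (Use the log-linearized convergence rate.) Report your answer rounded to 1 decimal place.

half-life ≈ 18.6 years

Near the steady state the convergence rate is λ = (1 − α)(n + δ).
λ = (1 − 0.39) × 0.061 = 0.61 × 0.061 = 0.03721
Half-life = ln 2 / λ = 0.6931 / 0.03721 ≈ 18.63 years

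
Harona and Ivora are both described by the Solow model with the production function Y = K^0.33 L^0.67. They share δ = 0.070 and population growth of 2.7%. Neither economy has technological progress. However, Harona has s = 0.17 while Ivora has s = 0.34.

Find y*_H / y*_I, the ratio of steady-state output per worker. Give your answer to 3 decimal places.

Steady-state y* = [s/(n + δ)]^(α/(1−α)), so the ratio is [ (s_H/(n + δ)_H) / (s_I/(n + δ)_I) ]^0.4925.
s_H/(n + δ)_H = 0.17/0.097 = 1.7526; s_I/(n + δ)_I = 0.34/0.097 = 3.5052.
Ratio = (1.7526/3.5052)^0.4925 = 0.5000^0.4925 ≈ 0.7108

ratio ≈ 0.711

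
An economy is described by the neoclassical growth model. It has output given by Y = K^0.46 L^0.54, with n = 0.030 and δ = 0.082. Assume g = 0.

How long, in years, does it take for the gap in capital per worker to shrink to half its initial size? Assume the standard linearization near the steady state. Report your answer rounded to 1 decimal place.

about 11.5 years

Near the steady state the convergence rate is λ = (1 − α)(n + δ).
λ = (1 − 0.46) × 0.112 = 0.54 × 0.112 = 0.06048
Half-life = ln 2 / λ = 0.6931 / 0.06048 ≈ 11.46 years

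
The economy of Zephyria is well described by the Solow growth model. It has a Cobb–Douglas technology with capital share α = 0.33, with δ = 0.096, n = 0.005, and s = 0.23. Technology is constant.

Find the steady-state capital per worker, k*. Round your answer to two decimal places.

Steady state requires s·f(k) = (n + δ)·k, i.e. s·k^α = (n + δ)·k.
Rearranging, k^(1−α) = s / (n + δ).
k^0.67 = 0.23 / (0.005 + 0.096) = 0.23 / 0.101 = 2.2772
k* = 2.2772^(1/0.67) ≈ 3.4153

k* ≈ 3.42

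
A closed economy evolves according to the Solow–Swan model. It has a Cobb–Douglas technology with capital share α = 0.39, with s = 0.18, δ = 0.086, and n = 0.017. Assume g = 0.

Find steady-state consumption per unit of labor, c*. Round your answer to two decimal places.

c* = 1.17

At the steady state, Δk = 0, so s·k^α = (n + δ)·k.
Rearranging, k^(1−α) = s / (n + δ).
k^0.61 = 0.18 / (0.017 + 0.086) = 0.18 / 0.103 = 1.7476
k* = 1.7476^(1/0.61) ≈ 2.4972
y* = (k*)^α = 2.4972^0.39 ≈ 1.4289
c* = (1 − s)·y* = (1 − 0.18) × 1.4289 ≈ 1.1717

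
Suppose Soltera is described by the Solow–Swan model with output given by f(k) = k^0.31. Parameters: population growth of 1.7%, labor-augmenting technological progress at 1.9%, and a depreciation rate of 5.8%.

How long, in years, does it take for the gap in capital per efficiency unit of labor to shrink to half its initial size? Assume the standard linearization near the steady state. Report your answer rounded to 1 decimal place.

t_½ ≈ 10.7 years

Near the steady state the convergence rate is λ = (1 − α)(n + g + δ).
λ = (1 − 0.31) × 0.094 = 0.69 × 0.094 = 0.06486
Half-life = ln 2 / λ = 0.6931 / 0.06486 ≈ 10.69 years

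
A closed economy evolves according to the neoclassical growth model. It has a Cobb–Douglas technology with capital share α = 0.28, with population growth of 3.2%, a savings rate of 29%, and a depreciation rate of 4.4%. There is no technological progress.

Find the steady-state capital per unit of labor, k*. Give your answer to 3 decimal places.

In steady state, investment equals break-even investment: s·k^α = (n + δ)·k.
Rearranging, k^(1−α) = s / (n + δ).
k^0.72 = 0.29 / (0.032 + 0.044) = 0.29 / 0.076 = 3.8158
k* = 3.8158^(1/0.72) ≈ 6.4233

k* = 6.423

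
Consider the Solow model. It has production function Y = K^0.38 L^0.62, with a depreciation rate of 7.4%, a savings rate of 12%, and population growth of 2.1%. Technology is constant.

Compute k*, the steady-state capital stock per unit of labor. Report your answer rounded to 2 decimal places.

k* ≈ 1.46

In steady state, investment equals break-even investment: s·k^α = (n + δ)·k.
Rearranging, k^(1−α) = s / (n + δ).
k^0.62 = 0.12 / (0.021 + 0.074) = 0.12 / 0.095 = 1.2632
k* = 1.2632^(1/0.62) ≈ 1.4577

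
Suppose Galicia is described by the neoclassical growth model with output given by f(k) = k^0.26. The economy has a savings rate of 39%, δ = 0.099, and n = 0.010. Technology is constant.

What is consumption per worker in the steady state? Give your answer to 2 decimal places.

In steady state, investment equals break-even investment: s·k^α = (n + δ)·k.
Rearranging, k^(1−α) = s / (n + δ).
k^0.74 = 0.39 / (0.010 + 0.099) = 0.39 / 0.109 = 3.5780
k* = 3.5780^(1/0.74) ≈ 5.5997
y* = (k*)^α = 5.5997^0.26 ≈ 1.5650
c* = (1 − s)·y* = (1 − 0.39) × 1.5650 ≈ 0.9547

c* ≈ 0.95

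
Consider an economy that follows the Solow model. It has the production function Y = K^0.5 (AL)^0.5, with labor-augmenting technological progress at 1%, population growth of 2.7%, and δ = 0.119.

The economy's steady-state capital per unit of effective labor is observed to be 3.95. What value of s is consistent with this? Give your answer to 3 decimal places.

s ≈ 0.310

At the steady state, Δk = 0, so s·k^α = (n + g + δ)·k.
So s / (n + g + δ) = (k*)^(1−α) = 3.95^0.5 = 1.9875.
Therefore s = 1.9875 × (n + g + δ) = 1.9875 × 0.156 = 0.3101.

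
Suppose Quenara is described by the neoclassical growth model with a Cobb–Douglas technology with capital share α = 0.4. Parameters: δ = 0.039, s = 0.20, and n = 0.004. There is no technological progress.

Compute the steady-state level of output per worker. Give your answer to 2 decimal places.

In steady state, investment equals break-even investment: s·k^α = (n + δ)·k.
Rearranging, k^(1−α) = s / (n + δ).
k^0.6 = 0.20 / (0.004 + 0.039) = 0.20 / 0.043 = 4.6512
k* = 4.6512^(1/0.6) ≈ 12.9601
y* = (k*)^α = 12.9601^0.4 ≈ 2.7864

y* ≈ 2.79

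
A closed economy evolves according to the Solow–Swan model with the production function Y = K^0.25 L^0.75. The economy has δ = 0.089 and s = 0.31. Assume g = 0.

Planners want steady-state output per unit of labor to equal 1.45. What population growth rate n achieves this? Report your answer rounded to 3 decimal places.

At the steady state, Δk = 0, so s·k^α = (n + δ)·k.
Since y* = [s/(n + δ)]^(α/(1−α)), we have s/(n + δ) = (y*)^((1−α)/α) = 1.45^3 = 3.0486.
Therefore n + δ = s / 3.0486 = 0.31 / 3.0486 = 0.1017, so n = 0.1017 − 0.089 = 0.0127.

n ≈ 0.013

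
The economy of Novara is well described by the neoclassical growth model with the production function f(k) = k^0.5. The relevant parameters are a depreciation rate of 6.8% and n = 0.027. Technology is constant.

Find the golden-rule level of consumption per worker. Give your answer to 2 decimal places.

c_gold ≈ 2.63

At the golden rule, f'(k) = n + δ, so α·k^(α−1) = n + δ and k_gold = (α/(n + δ))^(1/(1−α)).
k_gold = (0.5/0.095)^(1/0.5) = 5.2632^2 ≈ 27.7013
c_gold = f(k_gold) − (n + δ)·k_gold = 5.2632 − 0.095×27.7013 ≈ 2.6316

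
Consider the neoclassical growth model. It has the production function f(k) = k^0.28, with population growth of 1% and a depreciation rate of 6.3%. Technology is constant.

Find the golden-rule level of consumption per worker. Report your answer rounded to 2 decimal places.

c_gold ≈ 1.21

At the golden rule, f'(k) = n + δ, so α·k^(α−1) = n + δ and k_gold = (α/(n + δ))^(1/(1−α)).
k_gold = (0.28/0.073)^(1/0.72) = 3.8356^1.3889 ≈ 6.4697
c_gold = f(k_gold) − (n + δ)·k_gold = 1.6867 − 0.073×6.4697 ≈ 1.2144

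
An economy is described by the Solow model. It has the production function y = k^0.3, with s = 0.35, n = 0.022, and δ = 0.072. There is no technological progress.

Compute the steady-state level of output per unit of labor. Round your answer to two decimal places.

y* ≈ 1.76

Steady state requires s·f(k) = (n + δ)·k, i.e. s·k^α = (n + δ)·k.
Dividing both sides by k: k^(1−α) = s / (n + δ).
k^0.7 = 0.35 / (0.022 + 0.072) = 0.35 / 0.094 = 3.7234
k* = 3.7234^(1/0.7) ≈ 6.5408
y* = (k*)^α = 6.5408^0.3 ≈ 1.7567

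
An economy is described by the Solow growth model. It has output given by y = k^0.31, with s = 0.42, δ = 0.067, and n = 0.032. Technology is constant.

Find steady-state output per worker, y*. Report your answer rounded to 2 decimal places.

y* = 1.91

In steady state, investment equals break-even investment: s·k^α = (n + δ)·k.
Rearranging, k^(1−α) = s / (n + δ).
k^0.69 = 0.42 / (0.032 + 0.067) = 0.42 / 0.099 = 4.2424
k* = 4.2424^(1/0.69) ≈ 8.1205
y* = (k*)^α = 8.1205^0.31 ≈ 1.9141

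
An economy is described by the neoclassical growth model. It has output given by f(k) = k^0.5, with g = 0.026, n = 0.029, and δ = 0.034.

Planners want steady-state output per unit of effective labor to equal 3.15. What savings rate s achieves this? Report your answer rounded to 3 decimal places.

s ≈ 0.280

In steady state, investment equals break-even investment: s·k^α = (n + g + δ)·k.
Since y* = [s/(n + g + δ)]^(α/(1−α)), we have s/(n + g + δ) = (y*)^((1−α)/α) = 3.15^1 = 3.1500.
Therefore s = 3.1500 × (n + g + δ) = 3.1500 × 0.089 = 0.2804.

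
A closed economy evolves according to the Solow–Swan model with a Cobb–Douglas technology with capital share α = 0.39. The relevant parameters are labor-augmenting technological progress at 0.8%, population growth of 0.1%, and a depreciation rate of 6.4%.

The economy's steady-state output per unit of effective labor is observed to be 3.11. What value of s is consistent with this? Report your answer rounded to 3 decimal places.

s ≈ 0.431

Steady state requires s·f(k) = (n + g + δ)·k, i.e. s·k^α = (n + g + δ)·k.
Since y* = [s/(n + g + δ)]^(α/(1−α)), we have s/(n + g + δ) = (y*)^((1−α)/α) = 3.11^1.5641 = 5.8983.
Therefore s = 5.8983 × (n + g + δ) = 5.8983 × 0.073 = 0.4306.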